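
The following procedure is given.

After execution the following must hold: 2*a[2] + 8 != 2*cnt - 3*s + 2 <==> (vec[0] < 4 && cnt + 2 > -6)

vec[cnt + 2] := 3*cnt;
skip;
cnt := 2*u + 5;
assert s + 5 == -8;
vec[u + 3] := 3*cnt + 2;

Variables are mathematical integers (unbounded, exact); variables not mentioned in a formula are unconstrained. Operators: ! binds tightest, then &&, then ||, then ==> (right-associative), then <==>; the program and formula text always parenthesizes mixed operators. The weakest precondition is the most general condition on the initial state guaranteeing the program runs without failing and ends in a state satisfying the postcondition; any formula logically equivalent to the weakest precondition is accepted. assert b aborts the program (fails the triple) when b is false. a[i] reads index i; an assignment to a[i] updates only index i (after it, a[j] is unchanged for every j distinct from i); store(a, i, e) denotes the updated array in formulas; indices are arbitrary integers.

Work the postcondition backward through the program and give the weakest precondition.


Working backward. After the program, the postcondition 2*a[2] + 8 != 2*cnt - 3*s + 2 <==> (vec[0] < 4 && cnt + 2 > -6) must hold; in canonical form it is 2*a[2] + 3*s != 2*cnt - 6 <==> (vec[0] < 4 && cnt > -8).
Before vec[u + 3] := 3*cnt + 2: 2*a[2] + 3*s != 2*cnt - 6 <==> (store(vec, u + 3, 3*cnt + 2)[0] < 4 && cnt > -8)
Before assert s + 5 == -8: s == -13 && (2*a[2] + 3*s != 2*cnt - 6 <==> (store(vec, u + 3, 3*cnt + 2)[0] < 4 && cnt > -8))
Before cnt := 2*u + 5: s == -13 && (2*a[2] + 3*s != 4*u + 4 <==> (store(vec, u + 3, 6*u + 17)[0] < 4 && 2*u > -13))
Before skip: s == -13 && (2*a[2] + 3*s != 4*u + 4 <==> (store(vec, u + 3, 6*u + 17)[0] < 4 && 2*u > -13))
Before vec[cnt + 2] := 3*cnt: s == -13 && (2*a[2] + 3*s != 4*u + 4 <==> (store(store(vec, cnt + 2, 3*cnt), u + 3, 6*u + 17)[0] < 4 && 2*u > -13))
Answer: WP = s == -13 && (2*a[2] + 3*s != 4*u + 4 <==> (store(store(vec, cnt + 2, 3*cnt), u + 3, 6*u + 17)[0] < 4 && 2*u > -13))


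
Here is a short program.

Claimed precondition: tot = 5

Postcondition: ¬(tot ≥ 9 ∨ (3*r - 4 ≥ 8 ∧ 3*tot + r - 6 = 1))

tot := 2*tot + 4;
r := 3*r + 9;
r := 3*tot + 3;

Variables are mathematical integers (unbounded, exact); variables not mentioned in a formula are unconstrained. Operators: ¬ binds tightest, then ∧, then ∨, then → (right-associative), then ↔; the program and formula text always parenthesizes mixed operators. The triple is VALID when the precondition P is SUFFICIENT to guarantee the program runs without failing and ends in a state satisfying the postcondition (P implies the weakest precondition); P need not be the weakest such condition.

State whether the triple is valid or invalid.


Working backward. After the program, the postcondition ¬(tot ≥ 9 ∨ (3*r - 4 ≥ 8 ∧ 3*tot + r - 6 = 1)) must hold; in canonical form it is ¬(tot ≥ 9 ∨ (3*r ≥ 12 ∧ r + 3*tot = 7)).
Before r := 3*tot + 3: ¬(tot ≥ 9 ∨ (9*tot ≥ 3 ∧ 6*tot = 4))
Before r := 3*r + 9: ¬(tot ≥ 9 ∨ (9*tot ≥ 3 ∧ 6*tot = 4))
Before tot := 2*tot + 4: ¬(2*tot ≥ 5 ∨ (18*tot ≥ -33 ∧ 12*tot = -20))
The weakest precondition is ¬(2*tot ≥ 5 ∨ (18*tot ≥ -33 ∧ 12*tot = -20)).
Check whether tot = 5 implies it.
Countermodel: at the initial state tot = 5, the precondition holds but the weakest precondition fails.
Answer: invalid


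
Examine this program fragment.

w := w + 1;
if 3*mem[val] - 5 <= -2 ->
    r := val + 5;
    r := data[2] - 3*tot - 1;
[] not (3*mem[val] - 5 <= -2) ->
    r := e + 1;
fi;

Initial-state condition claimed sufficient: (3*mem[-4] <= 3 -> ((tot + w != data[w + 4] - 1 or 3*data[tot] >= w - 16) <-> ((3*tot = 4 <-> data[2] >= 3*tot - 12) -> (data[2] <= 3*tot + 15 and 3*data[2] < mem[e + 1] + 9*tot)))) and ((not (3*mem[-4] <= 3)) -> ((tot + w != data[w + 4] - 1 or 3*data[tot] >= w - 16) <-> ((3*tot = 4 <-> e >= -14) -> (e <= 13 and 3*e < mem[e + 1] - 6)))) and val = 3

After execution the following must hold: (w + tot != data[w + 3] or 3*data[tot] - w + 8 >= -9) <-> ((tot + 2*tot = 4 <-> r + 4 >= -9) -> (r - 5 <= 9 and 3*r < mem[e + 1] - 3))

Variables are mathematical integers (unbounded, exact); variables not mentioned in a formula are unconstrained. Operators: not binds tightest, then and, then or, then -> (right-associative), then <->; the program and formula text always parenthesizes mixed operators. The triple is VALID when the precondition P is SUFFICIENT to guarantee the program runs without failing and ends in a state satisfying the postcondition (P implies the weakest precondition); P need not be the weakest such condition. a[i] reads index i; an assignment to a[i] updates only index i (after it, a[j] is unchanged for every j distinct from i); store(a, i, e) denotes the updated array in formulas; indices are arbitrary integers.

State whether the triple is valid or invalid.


Working backward. After the program, the postcondition (w + tot != data[w + 3] or 3*data[tot] - w + 8 >= -9) <-> ((tot + 2*tot = 4 <-> r + 4 >= -9) -> (r - 5 <= 9 and 3*r < mem[e + 1] - 3)) must hold; in canonical form it is (tot + w != data[w + 3] or 3*data[tot] >= w - 17) <-> ((3*tot = 4 <-> r >= -13) -> (r <= 14 and 3*r < mem[e + 1] - 3)).
Then branch requires (tot + w != data[w + 3] or 3*data[tot] >= w - 17) <-> ((3*tot = 4 <-> data[2] >= 3*tot - 12) -> (data[2] <= 3*tot + 15 and 3*data[2] < mem[e + 1] + 9*tot)); else branch requires (tot + w != data[w + 3] or 3*data[tot] >= w - 17) <-> ((3*tot = 4 <-> e >= -14) -> (e <= 13 and 3*e < mem[e + 1] - 6)).
Before the if: (3*mem[val] <= 3 -> ((tot + w != data[w + 3] or 3*data[tot] >= w - 17) <-> ((3*tot = 4 <-> data[2] >= 3*tot - 12) -> (data[2] <= 3*tot + 15 and 3*data[2] < mem[e + 1] + 9*tot)))) and ((not (3*mem[val] <= 3)) -> ((tot + w != data[w + 3] or 3*data[tot] >= w - 17) <-> ((3*tot = 4 <-> e >= -14) -> (e <= 13 and 3*e < mem[e + 1] - 6))))
Before w := w + 1: (3*mem[val] <= 3 -> ((tot + w != data[w + 4] - 1 or 3*data[tot] >= w - 16) <-> ((3*tot = 4 <-> data[2] >= 3*tot - 12) -> (data[2] <= 3*tot + 15 and 3*data[2] < mem[e + 1] + 9*tot)))) and ((not (3*mem[val] <= 3)) -> ((tot + w != data[w + 4] - 1 or 3*data[tot] >= w - 16) <-> ((3*tot = 4 <-> e >= -14) -> (e <= 13 and 3*e < mem[e + 1] - 6))))
The weakest precondition is (3*mem[val] <= 3 -> ((tot + w != data[w + 4] - 1 or 3*data[tot] >= w - 16) <-> ((3*tot = 4 <-> data[2] >= 3*tot - 12) -> (data[2] <= 3*tot + 15 and 3*data[2] < mem[e + 1] + 9*tot)))) and ((not (3*mem[val] <= 3)) -> ((tot + w != data[w + 4] - 1 or 3*data[tot] >= w - 16) <-> ((3*tot = 4 <-> e >= -14) -> (e <= 13 and 3*e < mem[e + 1] - 6)))).
Check whether (3*mem[-4] <= 3 -> ((tot + w != data[w + 4] - 1 or 3*data[tot] >= w - 16) <-> ((3*tot = 4 <-> data[2] >= 3*tot - 12) -> (data[2] <= 3*tot + 15 and 3*data[2] < mem[e + 1] + 9*tot)))) and ((not (3*mem[-4] <= 3)) -> ((tot + w != data[w + 4] - 1 or 3*data[tot] >= w - 16) <-> ((3*tot = 4 <-> e >= -14) -> (e <= 13 and 3*e < mem[e + 1] - 6)))) and val = 3 implies it.
Countermodel: at the initial state data = {[-20358] = 4812, [-4] = 4812, [2] = 15024, [3] = 4812, [11794] = 4812, [14457] = 26248, elsewhere 4812}, e = -20359, mem = {[-20358] = -61073, [-4] = 27729, [2] = -28409, [3] = -28409, [11794] = -28409, [14457] = -28409, elsewhere -28409}, tot = 11794, val = 3, w = 14453, the precondition holds but the weakest precondition fails.
Answer: invalid


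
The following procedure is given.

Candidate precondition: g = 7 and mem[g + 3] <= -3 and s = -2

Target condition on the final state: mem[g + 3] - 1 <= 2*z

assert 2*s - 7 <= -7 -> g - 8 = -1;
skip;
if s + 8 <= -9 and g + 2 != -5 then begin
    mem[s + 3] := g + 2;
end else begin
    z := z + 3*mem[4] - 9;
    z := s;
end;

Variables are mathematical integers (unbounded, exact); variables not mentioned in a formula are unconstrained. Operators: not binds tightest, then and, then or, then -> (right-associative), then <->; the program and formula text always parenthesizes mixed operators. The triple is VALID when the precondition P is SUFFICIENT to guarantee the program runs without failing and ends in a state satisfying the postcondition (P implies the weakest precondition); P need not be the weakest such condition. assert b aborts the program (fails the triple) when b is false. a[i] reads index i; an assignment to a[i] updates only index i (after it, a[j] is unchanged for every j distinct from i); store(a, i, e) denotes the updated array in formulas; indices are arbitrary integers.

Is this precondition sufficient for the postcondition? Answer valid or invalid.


Working backward. After the program, the postcondition mem[g + 3] - 1 <= 2*z must hold; in canonical form it is mem[g + 3] <= 2*z + 1.
Then branch requires store(mem, s + 3, g + 2)[g + 3] <= 2*z + 1; else branch requires mem[g + 3] <= 2*s + 1.
Before the if: ((s <= -17 and g != -7) -> store(mem, s + 3, g + 2)[g + 3] <= 2*z + 1) and ((not (s <= -17 and g != -7)) -> mem[g + 3] <= 2*s + 1)
Before skip: ((s <= -17 and g != -7) -> store(mem, s + 3, g + 2)[g + 3] <= 2*z + 1) and ((not (s <= -17 and g != -7)) -> mem[g + 3] <= 2*s + 1)
Before assert 2*s - 7 <= -7 -> g - 8 = -1: (2*s <= 0 -> g = 7) and ((s <= -17 and g != -7) -> store(mem, s + 3, g + 2)[g + 3] <= 2*z + 1) and ((not (s <= -17 and g != -7)) -> mem[g + 3] <= 2*s + 1)
The weakest precondition is (2*s <= 0 -> g = 7) and ((s <= -17 and g != -7) -> store(mem, s + 3, g + 2)[g + 3] <= 2*z + 1) and ((not (s <= -17 and g != -7)) -> mem[g + 3] <= 2*s + 1).
Check whether g = 7 and mem[g + 3] <= -3 and s = -2 implies it.
Every state satisfying the precondition satisfies the weakest precondition: the implication holds.
Answer: valid


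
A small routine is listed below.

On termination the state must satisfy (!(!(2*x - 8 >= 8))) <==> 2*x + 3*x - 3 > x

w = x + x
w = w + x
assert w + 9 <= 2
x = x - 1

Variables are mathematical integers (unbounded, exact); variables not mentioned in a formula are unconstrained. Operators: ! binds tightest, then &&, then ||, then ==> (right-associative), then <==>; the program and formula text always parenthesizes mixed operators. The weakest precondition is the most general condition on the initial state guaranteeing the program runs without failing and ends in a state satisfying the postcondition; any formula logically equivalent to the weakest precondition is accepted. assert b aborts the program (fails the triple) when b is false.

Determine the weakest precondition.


Working backward. After the program, the postcondition (!(!(2*x - 8 >= 8))) <==> 2*x + 3*x - 3 > x must hold; in canonical form it is 2*x >= 16 <==> 4*x > 3.
Before x := x - 1: 2*x >= 18 <==> 4*x > 7
Before assert w + 9 <= 2: w <= -7 && (2*x >= 18 <==> 4*x > 7)
Before w := w + x: w + x <= -7 && (2*x >= 18 <==> 4*x > 7)
Before w := x + x: 3*x <= -7 && (2*x >= 18 <==> 4*x > 7)
Answer: WP = 3*x <= -7 && (2*x >= 18 <==> 4*x > 7)


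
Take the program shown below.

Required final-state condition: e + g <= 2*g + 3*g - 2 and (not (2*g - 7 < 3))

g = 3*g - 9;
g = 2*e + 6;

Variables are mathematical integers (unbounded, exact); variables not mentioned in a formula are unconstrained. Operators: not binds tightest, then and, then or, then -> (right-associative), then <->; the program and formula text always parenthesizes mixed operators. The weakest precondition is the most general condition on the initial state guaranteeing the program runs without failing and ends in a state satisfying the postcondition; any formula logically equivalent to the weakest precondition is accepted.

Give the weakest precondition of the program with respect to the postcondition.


Working backward. After the program, the postcondition e + g <= 2*g + 3*g - 2 and (not (2*g - 7 < 3)) must hold; in canonical form it is e <= 4*g - 2 and (not (2*g < 10)).
Before g := 2*e + 6: 7*e >= -22 and (not (4*e < -2))
Before g := 3*g - 9: 7*e >= -22 and (not (4*e < -2))
Answer: WP = 7*e >= -22 and (not (4*e < -2))


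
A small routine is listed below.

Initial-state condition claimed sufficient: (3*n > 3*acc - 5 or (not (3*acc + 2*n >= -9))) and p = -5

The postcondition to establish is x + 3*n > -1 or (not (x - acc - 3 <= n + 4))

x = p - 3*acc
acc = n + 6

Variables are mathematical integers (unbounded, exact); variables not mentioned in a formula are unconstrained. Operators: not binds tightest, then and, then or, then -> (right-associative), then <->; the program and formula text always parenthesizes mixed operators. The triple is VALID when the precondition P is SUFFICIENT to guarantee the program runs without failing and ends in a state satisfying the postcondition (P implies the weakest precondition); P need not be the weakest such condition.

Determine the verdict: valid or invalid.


Working backward. After the program, the postcondition x + 3*n > -1 or (not (x - acc - 3 <= n + 4)) must hold; in canonical form it is 3*n + x > -1 or (not (x <= acc + n + 7)).
Before acc := n + 6: 3*n + x > -1 or (not (x <= 2*n + 13))
Before x := p - 3*acc: 3*n + p > 3*acc - 1 or (not (p <= 3*acc + 2*n + 13))
The weakest precondition is 3*n + p > 3*acc - 1 or (not (p <= 3*acc + 2*n + 13)).
Check whether (3*n > 3*acc - 5 or (not (3*acc + 2*n >= -9))) and p = -5 implies it.
Countermodel: at the initial state acc = -2, n = -2, p = -5, the precondition holds but the weakest precondition fails.
Answer: invalid


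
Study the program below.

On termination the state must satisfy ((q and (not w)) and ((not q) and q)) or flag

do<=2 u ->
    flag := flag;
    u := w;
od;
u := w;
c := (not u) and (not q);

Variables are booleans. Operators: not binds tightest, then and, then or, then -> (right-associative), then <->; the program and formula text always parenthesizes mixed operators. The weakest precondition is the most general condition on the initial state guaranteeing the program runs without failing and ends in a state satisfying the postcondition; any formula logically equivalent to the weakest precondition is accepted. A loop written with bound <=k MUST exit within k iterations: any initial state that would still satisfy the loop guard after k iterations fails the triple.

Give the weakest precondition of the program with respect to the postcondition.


Working backward. After the program, the postcondition ((q and (not w)) and ((not q) and q)) or flag must hold; in canonical form it is flag.
Before c := (not u) and (not q): flag
Before u := w: flag
Before the loop (bound <=2), unroll the exhaustion recursion (WP_0 = exit-now case; WP_j = one more guarded iteration, up to j = 2):
  WP_0: (not u) and flag
  WP_1: (u -> ((not w) and flag)) and ((not u) -> flag)
  WP_2: (u -> ((w -> ((not w) and flag)) and ((not w) -> flag))) and ((not u) -> flag)
So before the loop: (u -> ((w -> ((not w) and flag)) and ((not w) -> flag))) and ((not u) -> flag)
Answer: WP = (u -> ((w -> ((not w) and flag)) and ((not w) -> flag))) and ((not u) -> flag)


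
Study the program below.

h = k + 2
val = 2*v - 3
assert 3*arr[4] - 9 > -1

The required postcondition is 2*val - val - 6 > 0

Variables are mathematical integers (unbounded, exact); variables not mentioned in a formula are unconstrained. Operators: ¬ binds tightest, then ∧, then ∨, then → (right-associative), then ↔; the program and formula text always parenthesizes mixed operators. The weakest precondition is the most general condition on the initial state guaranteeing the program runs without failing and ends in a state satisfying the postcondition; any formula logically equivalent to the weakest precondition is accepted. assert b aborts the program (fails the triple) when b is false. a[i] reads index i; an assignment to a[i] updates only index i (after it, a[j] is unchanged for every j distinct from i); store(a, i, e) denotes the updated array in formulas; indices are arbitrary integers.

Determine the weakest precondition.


Working backward. After the program, the postcondition 2*val - val - 6 > 0 must hold; in canonical form it is val > 6.
Before assert 3*arr[4] - 9 > -1: 3*arr[4] > 8 ∧ val > 6
Before val := 2*v - 3: 3*arr[4] > 8 ∧ 2*v > 9
Before h := k + 2: 3*arr[4] > 8 ∧ 2*v > 9
Answer: WP = 3*arr[4] > 8 ∧ 2*v > 9


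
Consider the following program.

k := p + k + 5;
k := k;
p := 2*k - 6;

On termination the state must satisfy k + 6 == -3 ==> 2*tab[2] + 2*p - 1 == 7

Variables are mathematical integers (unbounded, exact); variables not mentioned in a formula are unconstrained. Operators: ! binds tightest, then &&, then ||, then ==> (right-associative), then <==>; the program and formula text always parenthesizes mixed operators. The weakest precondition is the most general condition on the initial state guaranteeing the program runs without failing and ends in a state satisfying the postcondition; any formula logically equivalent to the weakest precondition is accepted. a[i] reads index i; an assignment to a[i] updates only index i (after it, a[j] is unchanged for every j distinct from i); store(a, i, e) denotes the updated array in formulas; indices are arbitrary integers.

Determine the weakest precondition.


Working backward. After the program, the postcondition k + 6 == -3 ==> 2*tab[2] + 2*p - 1 == 7 must hold; in canonical form it is k == -9 ==> 2*tab[2] + 2*p == 8.
Before p := 2*k - 6: k == -9 ==> 2*tab[2] + 4*k == 20
Before k := k: k == -9 ==> 2*tab[2] + 4*k == 20
Before k := p + k + 5: k + p == -14 ==> 2*tab[2] + 4*k + 4*p == 0
Answer: WP = k + p == -14 ==> 2*tab[2] + 4*k + 4*p == 0


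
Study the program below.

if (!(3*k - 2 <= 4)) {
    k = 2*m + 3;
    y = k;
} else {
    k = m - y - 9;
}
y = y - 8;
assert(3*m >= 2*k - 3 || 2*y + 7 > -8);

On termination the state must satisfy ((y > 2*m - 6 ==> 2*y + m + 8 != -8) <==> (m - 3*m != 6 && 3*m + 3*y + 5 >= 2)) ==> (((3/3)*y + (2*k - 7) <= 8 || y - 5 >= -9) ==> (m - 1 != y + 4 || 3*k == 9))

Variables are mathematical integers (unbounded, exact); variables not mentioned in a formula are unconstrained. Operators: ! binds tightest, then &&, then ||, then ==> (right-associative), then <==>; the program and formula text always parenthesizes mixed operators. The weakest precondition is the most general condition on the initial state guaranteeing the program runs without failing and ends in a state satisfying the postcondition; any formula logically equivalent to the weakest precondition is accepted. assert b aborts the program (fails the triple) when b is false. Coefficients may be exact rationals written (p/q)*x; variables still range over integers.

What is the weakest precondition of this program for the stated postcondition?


Working backward. After the program, the postcondition ((y > 2*m - 6 ==> 2*y + m + 8 != -8) <==> (m - 3*m != 6 && 3*m + 3*y + 5 >= 2)) ==> (((3/3)*y + (2*k - 7) <= 8 || y - 5 >= -9) ==> (m - 1 != y + 4 || 3*k == 9)) must hold; in canonical form it is ((y > 2*m - 6 ==> m + 2*y != -16) <==> (2*m != -6 && 3*m + 3*y >= -3)) ==> ((2*k + y <= 15 || y >= -4) ==> (m != y + 5 || 3*k == 9)).
Before assert 3*m >= 2*k - 3 || 2*y + 7 > -8: (3*m >= 2*k - 3 || 2*y > -15) && (((y > 2*m - 6 ==> m + 2*y != -16) <==> (2*m != -6 && 3*m + 3*y >= -3)) ==> ((2*k + y <= 15 || y >= -4) ==> (m != y + 5 || 3*k == 9)))
Before y := y - 8: (3*m >= 2*k - 3 || 2*y > 1) && (((y > 2*m + 2 ==> m + 2*y != 0) <==> (2*m != -6 && 3*m + 3*y >= 21)) ==> ((2*k + y <= 23 || y >= 4) ==> (m != y - 3 || 3*k == 9)))
Then branch requires (m <= -3 || 4*m > -5) && ((5*m != -6 <==> (2*m != -6 && 9*m >= 12)) ==> ((6*m <= 14 || 2*m >= 1) ==> (m != 0 || 6*m == 0))); else branch requires (m + 2*y >= -21 || 2*y > 1) && (((y > 2*m + 2 ==> m + 2*y != 0) <==> (2*m != -6 && 3*m + 3*y >= 21)) ==> ((2*m <= y + 41 || y >= 4) ==> (m != y - 3 || 3*m == 3*y + 36))).
Before the if: ((!(3*k <= 6)) ==> ((m <= -3 || 4*m > -5) && ((5*m != -6 <==> (2*m != -6 && 9*m >= 12)) ==> ((6*m <= 14 || 2*m >= 1) ==> (m != 0 || 6*m == 0))))) && (3*k <= 6 ==> ((m + 2*y >= -21 || 2*y > 1) && (((y > 2*m + 2 ==> m + 2*y != 0) <==> (2*m != -6 && 3*m + 3*y >= 21)) ==> ((2*m <= y + 41 || y >= 4) ==> (m != y - 3 || 3*m == 3*y + 36)))))
Answer: WP = ((!(3*k <= 6)) ==> ((m <= -3 || 4*m > -5) && ((5*m != -6 <==> (2*m != -6 && 9*m >= 12)) ==> ((6*m <= 14 || 2*m >= 1) ==> (m != 0 || 6*m == 0))))) && (3*k <= 6 ==> ((m + 2*y >= -21 || 2*y > 1) && (((y > 2*m + 2 ==> m + 2*y != 0) <==> (2*m != -6 && 3*m + 3*y >= 21)) ==> ((2*m <= y + 41 || y >= 4) ==> (m != y - 3 || 3*m == 3*y + 36)))))


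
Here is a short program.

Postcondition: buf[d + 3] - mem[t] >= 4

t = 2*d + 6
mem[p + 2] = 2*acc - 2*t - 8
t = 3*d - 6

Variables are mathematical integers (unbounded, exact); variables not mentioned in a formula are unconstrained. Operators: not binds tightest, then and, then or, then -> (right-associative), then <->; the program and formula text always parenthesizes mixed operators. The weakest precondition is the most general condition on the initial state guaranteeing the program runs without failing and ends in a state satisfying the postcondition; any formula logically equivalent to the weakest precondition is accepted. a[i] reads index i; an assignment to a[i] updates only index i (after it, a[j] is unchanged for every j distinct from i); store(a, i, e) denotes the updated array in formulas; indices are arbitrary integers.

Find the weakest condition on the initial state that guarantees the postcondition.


Working backward. After the program, the postcondition buf[d + 3] - mem[t] >= 4 must hold; in canonical form it is buf[d + 3] >= mem[t] + 4.
Before t := 3*d - 6: buf[d + 3] >= mem[3*d - 6] + 4
Before mem[p + 2] := 2*acc - 2*t - 8: buf[d + 3] >= store(mem, p + 2, 2*acc - 2*t - 8)[3*d - 6] + 4
Before t := 2*d + 6: buf[d + 3] >= store(mem, p + 2, 2*acc - 4*d - 20)[3*d - 6] + 4
Answer: WP = buf[d + 3] >= store(mem, p + 2, 2*acc - 4*d - 20)[3*d - 6] + 4


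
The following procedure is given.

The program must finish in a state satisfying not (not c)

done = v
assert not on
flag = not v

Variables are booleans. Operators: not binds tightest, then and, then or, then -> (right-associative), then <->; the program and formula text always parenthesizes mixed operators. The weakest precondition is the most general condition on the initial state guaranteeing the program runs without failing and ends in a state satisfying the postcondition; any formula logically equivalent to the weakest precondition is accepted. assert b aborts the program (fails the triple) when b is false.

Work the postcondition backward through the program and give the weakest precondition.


Working backward. After the program, the postcondition not (not c) must hold; in canonical form it is c.
Before flag := not v: c
Before assert not on: (not on) and c
Before done := v: (not on) and c
Answer: WP = (not on) and c


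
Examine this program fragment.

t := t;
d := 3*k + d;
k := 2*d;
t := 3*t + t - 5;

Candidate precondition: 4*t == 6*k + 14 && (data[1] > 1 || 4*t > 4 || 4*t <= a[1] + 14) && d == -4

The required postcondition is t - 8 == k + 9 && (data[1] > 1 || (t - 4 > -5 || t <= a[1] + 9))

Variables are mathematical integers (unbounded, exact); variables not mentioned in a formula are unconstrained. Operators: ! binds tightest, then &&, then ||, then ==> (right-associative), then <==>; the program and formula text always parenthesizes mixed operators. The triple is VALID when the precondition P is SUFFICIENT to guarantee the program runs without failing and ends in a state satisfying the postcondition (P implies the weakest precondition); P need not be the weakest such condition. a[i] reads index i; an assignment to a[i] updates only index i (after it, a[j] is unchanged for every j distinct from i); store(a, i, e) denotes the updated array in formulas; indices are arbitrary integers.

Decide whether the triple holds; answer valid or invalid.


Working backward. After the program, the postcondition t - 8 == k + 9 && (data[1] > 1 || (t - 4 > -5 || t <= a[1] + 9)) must hold; in canonical form it is t == k + 17 && (data[1] > 1 || t > -1 || t <= a[1] + 9).
Before t := 3*t + t - 5: 4*t == k + 22 && (data[1] > 1 || 4*t > 4 || 4*t <= a[1] + 14)
Before k := 2*d: 4*t == 2*d + 22 && (data[1] > 1 || 4*t > 4 || 4*t <= a[1] + 14)
Before d := 3*k + d: 4*t == 2*d + 6*k + 22 && (data[1] > 1 || 4*t > 4 || 4*t <= a[1] + 14)
Before t := t: 4*t == 2*d + 6*k + 22 && (data[1] > 1 || 4*t > 4 || 4*t <= a[1] + 14)
The weakest precondition is 4*t == 2*d + 6*k + 22 && (data[1] > 1 || 4*t > 4 || 4*t <= a[1] + 14).
Check whether 4*t == 6*k + 14 && (data[1] > 1 || 4*t > 4 || 4*t <= a[1] + 14) && d == -4 implies it.
Every state satisfying the precondition satisfies the weakest precondition: the implication holds.
Answer: valid


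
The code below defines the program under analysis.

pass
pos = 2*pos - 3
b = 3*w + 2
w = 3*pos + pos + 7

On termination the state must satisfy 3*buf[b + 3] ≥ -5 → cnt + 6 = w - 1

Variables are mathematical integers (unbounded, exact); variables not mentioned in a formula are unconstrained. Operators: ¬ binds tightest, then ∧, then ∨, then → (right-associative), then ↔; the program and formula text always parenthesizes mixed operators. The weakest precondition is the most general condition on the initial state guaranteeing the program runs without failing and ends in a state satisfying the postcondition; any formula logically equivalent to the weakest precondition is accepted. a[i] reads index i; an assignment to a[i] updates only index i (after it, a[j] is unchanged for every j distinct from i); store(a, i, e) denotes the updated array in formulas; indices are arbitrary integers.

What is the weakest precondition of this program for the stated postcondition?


Working backward. After the program, the postcondition 3*buf[b + 3] ≥ -5 → cnt + 6 = w - 1 must hold; in canonical form it is 3*buf[b + 3] ≥ -5 → cnt = w - 7.
Before w := 3*pos + pos + 7: 3*buf[b + 3] ≥ -5 → cnt = 4*pos
Before b := 3*w + 2: 3*buf[3*w + 5] ≥ -5 → cnt = 4*pos
Before pos := 2*pos - 3: 3*buf[3*w + 5] ≥ -5 → cnt = 8*pos - 12
Before skip: 3*buf[3*w + 5] ≥ -5 → cnt = 8*pos - 12
Answer: WP = 3*buf[3*w + 5] ≥ -5 → cnt = 8*pos - 12


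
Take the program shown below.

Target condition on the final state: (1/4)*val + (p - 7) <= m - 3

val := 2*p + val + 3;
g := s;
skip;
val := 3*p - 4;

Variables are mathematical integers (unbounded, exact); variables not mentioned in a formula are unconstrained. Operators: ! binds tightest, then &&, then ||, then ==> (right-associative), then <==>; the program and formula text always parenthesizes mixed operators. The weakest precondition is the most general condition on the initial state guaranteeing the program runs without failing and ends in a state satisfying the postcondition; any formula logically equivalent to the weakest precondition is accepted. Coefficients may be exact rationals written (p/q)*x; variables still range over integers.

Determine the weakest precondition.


Working backward. After the program, the postcondition (1/4)*val + (p - 7) <= m - 3 must hold; in canonical form it is p + (1/4)*val <= m + 4.
Before val := 3*p - 4: (7/4)*p <= m + 5
Before skip: (7/4)*p <= m + 5
Before g := s: (7/4)*p <= m + 5
Before val := 2*p + val + 3: (7/4)*p <= m + 5
Answer: WP = (7/4)*p <= m + 5


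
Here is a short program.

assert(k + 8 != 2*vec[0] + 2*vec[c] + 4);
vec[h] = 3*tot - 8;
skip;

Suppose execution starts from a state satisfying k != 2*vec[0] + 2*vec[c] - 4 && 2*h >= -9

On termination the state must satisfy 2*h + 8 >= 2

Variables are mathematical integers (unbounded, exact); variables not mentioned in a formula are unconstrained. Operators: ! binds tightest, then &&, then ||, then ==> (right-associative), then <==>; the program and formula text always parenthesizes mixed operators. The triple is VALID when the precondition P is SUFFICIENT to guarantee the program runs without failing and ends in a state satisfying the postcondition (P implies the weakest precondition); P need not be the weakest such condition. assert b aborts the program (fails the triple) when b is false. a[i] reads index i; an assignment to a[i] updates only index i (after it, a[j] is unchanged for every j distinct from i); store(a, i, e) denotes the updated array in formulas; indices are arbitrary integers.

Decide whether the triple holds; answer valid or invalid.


Working backward. After the program, the postcondition 2*h + 8 >= 2 must hold; in canonical form it is 2*h >= -6.
Before skip: 2*h >= -6
Before vec[h] := 3*tot - 8: 2*h >= -6
Before assert k + 8 != 2*vec[0] + 2*vec[c] + 4: k != 2*vec[0] + 2*vec[c] - 4 && 2*h >= -6
The weakest precondition is k != 2*vec[0] + 2*vec[c] - 4 && 2*h >= -6.
Check whether k != 2*vec[0] + 2*vec[c] - 4 && 2*h >= -9 implies it.
Countermodel: at the initial state c = 0, h = -4, k = -3, vec = {[0] = 0, elsewhere 0}, the precondition holds but the weakest precondition fails.
Answer: invalid


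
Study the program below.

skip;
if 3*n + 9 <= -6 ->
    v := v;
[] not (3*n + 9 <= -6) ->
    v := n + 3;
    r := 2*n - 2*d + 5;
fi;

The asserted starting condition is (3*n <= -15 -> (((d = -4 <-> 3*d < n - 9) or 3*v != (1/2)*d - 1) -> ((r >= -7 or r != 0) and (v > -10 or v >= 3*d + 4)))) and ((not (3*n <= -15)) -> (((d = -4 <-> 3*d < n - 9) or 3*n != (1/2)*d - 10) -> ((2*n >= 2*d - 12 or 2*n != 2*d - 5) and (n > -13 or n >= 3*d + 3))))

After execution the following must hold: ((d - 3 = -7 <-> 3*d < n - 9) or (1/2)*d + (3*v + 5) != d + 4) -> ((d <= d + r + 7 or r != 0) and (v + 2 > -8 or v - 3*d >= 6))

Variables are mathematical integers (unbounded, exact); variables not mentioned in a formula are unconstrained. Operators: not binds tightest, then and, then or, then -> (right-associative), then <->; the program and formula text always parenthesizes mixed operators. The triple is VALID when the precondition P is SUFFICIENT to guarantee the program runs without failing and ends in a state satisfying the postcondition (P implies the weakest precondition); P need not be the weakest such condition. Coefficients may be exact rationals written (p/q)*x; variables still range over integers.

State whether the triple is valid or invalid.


Working backward. After the program, the postcondition ((d - 3 = -7 <-> 3*d < n - 9) or (1/2)*d + (3*v + 5) != d + 4) -> ((d <= d + r + 7 or r != 0) and (v + 2 > -8 or v - 3*d >= 6)) must hold; in canonical form it is ((d = -4 <-> 3*d < n - 9) or 3*v != (1/2)*d - 1) -> ((r >= -7 or r != 0) and (v > -10 or v >= 3*d + 6)).
Then branch requires ((d = -4 <-> 3*d < n - 9) or 3*v != (1/2)*d - 1) -> ((r >= -7 or r != 0) and (v > -10 or v >= 3*d + 6)); else branch requires ((d = -4 <-> 3*d < n - 9) or 3*n != (1/2)*d - 10) -> ((2*n >= 2*d - 12 or 2*n != 2*d - 5) and (n > -13 or n >= 3*d + 3)).
Before the if: (3*n <= -15 -> (((d = -4 <-> 3*d < n - 9) or 3*v != (1/2)*d - 1) -> ((r >= -7 or r != 0) and (v > -10 or v >= 3*d + 6)))) and ((not (3*n <= -15)) -> (((d = -4 <-> 3*d < n - 9) or 3*n != (1/2)*d - 10) -> ((2*n >= 2*d - 12 or 2*n != 2*d - 5) and (n > -13 or n >= 3*d + 3))))
Before skip: (3*n <= -15 -> (((d = -4 <-> 3*d < n - 9) or 3*v != (1/2)*d - 1) -> ((r >= -7 or r != 0) and (v > -10 or v >= 3*d + 6)))) and ((not (3*n <= -15)) -> (((d = -4 <-> 3*d < n - 9) or 3*n != (1/2)*d - 10) -> ((2*n >= 2*d - 12 or 2*n != 2*d - 5) and (n > -13 or n >= 3*d + 3))))
The weakest precondition is (3*n <= -15 -> (((d = -4 <-> 3*d < n - 9) or 3*v != (1/2)*d - 1) -> ((r >= -7 or r != 0) and (v > -10 or v >= 3*d + 6)))) and ((not (3*n <= -15)) -> (((d = -4 <-> 3*d < n - 9) or 3*n != (1/2)*d - 10) -> ((2*n >= 2*d - 12 or 2*n != 2*d - 5) and (n > -13 or n >= 3*d + 3)))).
Check whether (3*n <= -15 -> (((d = -4 <-> 3*d < n - 9) or 3*v != (1/2)*d - 1) -> ((r >= -7 or r != 0) and (v > -10 or v >= 3*d + 4)))) and ((not (3*n <= -15)) -> (((d = -4 <-> 3*d < n - 9) or 3*n != (1/2)*d - 10) -> ((2*n >= 2*d - 12 or 2*n != 2*d - 5) and (n > -13 or n >= 3*d + 3)))) implies it.
Countermodel: at the initial state d = -5, n = -5, r = 0, v = -10, the precondition holds but the weakest precondition fails.
Answer: invalid


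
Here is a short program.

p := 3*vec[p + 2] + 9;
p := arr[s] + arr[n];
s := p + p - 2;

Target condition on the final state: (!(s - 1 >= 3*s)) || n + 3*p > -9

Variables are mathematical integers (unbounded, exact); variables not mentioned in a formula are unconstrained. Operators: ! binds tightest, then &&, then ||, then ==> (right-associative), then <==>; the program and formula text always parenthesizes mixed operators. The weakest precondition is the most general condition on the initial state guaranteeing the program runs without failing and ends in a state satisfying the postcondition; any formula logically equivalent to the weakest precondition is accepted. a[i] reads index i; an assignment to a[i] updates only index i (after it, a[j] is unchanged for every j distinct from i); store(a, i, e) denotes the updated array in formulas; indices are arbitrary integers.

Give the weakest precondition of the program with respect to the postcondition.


Working backward. After the program, the postcondition (!(s - 1 >= 3*s)) || n + 3*p > -9 must hold; in canonical form it is (!(2*s <= -1)) || n + 3*p > -9.
Before s := p + p - 2: (!(4*p <= 3)) || n + 3*p > -9
Before p := arr[s] + arr[n]: (!(4*arr[n] + 4*arr[s] <= 3)) || 3*arr[n] + 3*arr[s] + n > -9
Before p := 3*vec[p + 2] + 9: (!(4*arr[n] + 4*arr[s] <= 3)) || 3*arr[n] + 3*arr[s] + n > -9
Answer: WP = (!(4*arr[n] + 4*arr[s] <= 3)) || 3*arr[n] + 3*arr[s] + n > -9


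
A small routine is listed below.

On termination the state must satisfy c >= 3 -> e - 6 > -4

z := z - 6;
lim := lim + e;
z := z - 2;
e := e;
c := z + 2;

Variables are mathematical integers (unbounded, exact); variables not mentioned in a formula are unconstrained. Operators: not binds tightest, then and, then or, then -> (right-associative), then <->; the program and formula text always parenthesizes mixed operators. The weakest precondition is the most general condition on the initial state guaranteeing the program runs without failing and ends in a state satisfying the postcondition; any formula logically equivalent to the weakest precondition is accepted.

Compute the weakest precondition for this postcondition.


Working backward. After the program, the postcondition c >= 3 -> e - 6 > -4 must hold; in canonical form it is c >= 3 -> e > 2.
Before c := z + 2: z >= 1 -> e > 2
Before e := e: z >= 1 -> e > 2
Before z := z - 2: z >= 3 -> e > 2
Before lim := lim + e: z >= 3 -> e > 2
Before z := z - 6: z >= 9 -> e > 2
Answer: WP = z >= 9 -> e > 2


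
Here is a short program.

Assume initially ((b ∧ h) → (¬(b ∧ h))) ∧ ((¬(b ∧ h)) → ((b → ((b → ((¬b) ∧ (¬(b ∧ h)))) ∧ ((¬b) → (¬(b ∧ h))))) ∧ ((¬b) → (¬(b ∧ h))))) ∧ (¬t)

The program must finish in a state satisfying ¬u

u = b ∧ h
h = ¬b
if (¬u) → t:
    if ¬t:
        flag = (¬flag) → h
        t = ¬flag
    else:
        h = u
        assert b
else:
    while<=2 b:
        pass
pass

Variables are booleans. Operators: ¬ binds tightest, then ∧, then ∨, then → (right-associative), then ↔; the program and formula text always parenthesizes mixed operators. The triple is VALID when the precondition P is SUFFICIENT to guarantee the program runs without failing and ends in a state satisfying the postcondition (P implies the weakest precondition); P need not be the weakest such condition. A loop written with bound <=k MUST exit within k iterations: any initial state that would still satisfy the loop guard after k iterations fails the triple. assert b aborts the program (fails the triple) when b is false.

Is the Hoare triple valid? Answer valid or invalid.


Working backward. After the program, ¬u must hold.
Before skip: ¬u
Then branch requires ((¬t) → (¬u)) ∧ (t → (b ∧ (¬u))); else branch requires (b → ((b → ((¬b) ∧ (¬u))) ∧ ((¬b) → (¬u)))) ∧ ((¬b) → (¬u)).
Before the if: (((¬u) → t) → (((¬t) → (¬u)) ∧ (t → (b ∧ (¬u))))) ∧ ((¬((¬u) → t)) → ((b → ((b → ((¬b) ∧ (¬u))) ∧ ((¬b) → (¬u)))) ∧ ((¬b) → (¬u))))
Before h := ¬b: (((¬u) → t) → (((¬t) → (¬u)) ∧ (t → (b ∧ (¬u))))) ∧ ((¬((¬u) → t)) → ((b → ((b → ((¬b) ∧ (¬u))) ∧ ((¬b) → (¬u)))) ∧ ((¬b) → (¬u))))
Before u := b ∧ h: (((¬(b ∧ h)) → t) → (((¬t) → (¬(b ∧ h))) ∧ (t → (b ∧ (¬(b ∧ h)))))) ∧ ((¬((¬(b ∧ h)) → t)) → ((b → ((b → ((¬b) ∧ (¬(b ∧ h)))) ∧ ((¬b) → (¬(b ∧ h))))) ∧ ((¬b) → (¬(b ∧ h)))))
The weakest precondition is (((¬(b ∧ h)) → t) → (((¬t) → (¬(b ∧ h))) ∧ (t → (b ∧ (¬(b ∧ h)))))) ∧ ((¬((¬(b ∧ h)) → t)) → ((b → ((b → ((¬b) ∧ (¬(b ∧ h)))) ∧ ((¬b) → (¬(b ∧ h))))) ∧ ((¬b) → (¬(b ∧ h))))).
Check whether ((b ∧ h) → (¬(b ∧ h))) ∧ ((¬(b ∧ h)) → ((b → ((b → ((¬b) ∧ (¬(b ∧ h)))) ∧ ((¬b) → (¬(b ∧ h))))) ∧ ((¬b) → (¬(b ∧ h))))) ∧ (¬t) implies it.
Every state satisfying the precondition satisfies the weakest precondition: the implication holds.
Answer: valid


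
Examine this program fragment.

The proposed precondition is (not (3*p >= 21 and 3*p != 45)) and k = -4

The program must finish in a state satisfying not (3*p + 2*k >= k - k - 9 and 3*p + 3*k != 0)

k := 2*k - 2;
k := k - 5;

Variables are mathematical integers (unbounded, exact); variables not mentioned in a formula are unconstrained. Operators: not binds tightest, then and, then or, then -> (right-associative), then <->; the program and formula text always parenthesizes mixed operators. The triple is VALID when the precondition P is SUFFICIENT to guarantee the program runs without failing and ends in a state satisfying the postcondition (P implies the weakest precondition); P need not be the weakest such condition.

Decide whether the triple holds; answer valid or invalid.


Working backward. After the program, the postcondition not (3*p + 2*k >= k - k - 9 and 3*p + 3*k != 0) must hold; in canonical form it is not (2*k + 3*p >= -9 and 3*k + 3*p != 0).
Before k := k - 5: not (2*k + 3*p >= 1 and 3*k + 3*p != 15)
Before k := 2*k - 2: not (4*k + 3*p >= 5 and 6*k + 3*p != 21)
The weakest precondition is not (4*k + 3*p >= 5 and 6*k + 3*p != 21).
Check whether (not (3*p >= 21 and 3*p != 45)) and k = -4 implies it.
Every state satisfying the precondition satisfies the weakest precondition: the implication holds.
Answer: valid


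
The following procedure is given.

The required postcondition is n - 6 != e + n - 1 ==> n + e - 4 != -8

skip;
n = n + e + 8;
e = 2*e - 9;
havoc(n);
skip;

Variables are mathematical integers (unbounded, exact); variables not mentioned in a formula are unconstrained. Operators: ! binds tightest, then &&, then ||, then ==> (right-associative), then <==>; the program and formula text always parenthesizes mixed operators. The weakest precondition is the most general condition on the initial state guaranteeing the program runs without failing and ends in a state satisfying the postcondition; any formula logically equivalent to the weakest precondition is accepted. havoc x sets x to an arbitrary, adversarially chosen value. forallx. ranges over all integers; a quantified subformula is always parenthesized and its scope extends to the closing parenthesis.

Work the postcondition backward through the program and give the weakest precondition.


Working backward. After the program, the postcondition n - 6 != e + n - 1 ==> n + e - 4 != -8 must hold; in canonical form it is e != -5 ==> e + n != -4.
Before skip: e != -5 ==> e + n != -4
Before havoc n: forall n_1. (e != -5 ==> e + n_1 != -4)
Before e := 2*e - 9: forall n_1. (2*e != 4 ==> 2*e + n_1 != 5)
Before n := n + e + 8: forall n_1. (2*e != 4 ==> 2*e + n_1 != 5)
Before skip: forall n_1. (2*e != 4 ==> 2*e + n_1 != 5)
Answer: WP = forall n_1. (2*e != 4 ==> 2*e + n_1 != 5)


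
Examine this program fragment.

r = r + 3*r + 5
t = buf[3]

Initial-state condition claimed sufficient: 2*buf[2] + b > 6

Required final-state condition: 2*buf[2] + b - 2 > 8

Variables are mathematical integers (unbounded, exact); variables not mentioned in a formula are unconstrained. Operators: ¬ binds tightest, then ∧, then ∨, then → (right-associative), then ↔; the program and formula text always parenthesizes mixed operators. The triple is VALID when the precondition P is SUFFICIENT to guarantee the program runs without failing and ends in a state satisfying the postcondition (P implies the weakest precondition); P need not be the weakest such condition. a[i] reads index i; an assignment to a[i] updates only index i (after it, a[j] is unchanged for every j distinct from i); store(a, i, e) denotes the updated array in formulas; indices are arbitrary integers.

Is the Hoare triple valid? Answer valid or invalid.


Working backward. After the program, the postcondition 2*buf[2] + b - 2 > 8 must hold; in canonical form it is 2*buf[2] + b > 10.
Before t := buf[3]: 2*buf[2] + b > 10
Before r := r + 3*r + 5: 2*buf[2] + b > 10
The weakest precondition is 2*buf[2] + b > 10.
Check whether 2*buf[2] + b > 6 implies it.
Countermodel: at the initial state b = 7, buf = {[2] = 0, elsewhere 0}, the precondition holds but the weakest precondition fails.
Answer: invalid
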